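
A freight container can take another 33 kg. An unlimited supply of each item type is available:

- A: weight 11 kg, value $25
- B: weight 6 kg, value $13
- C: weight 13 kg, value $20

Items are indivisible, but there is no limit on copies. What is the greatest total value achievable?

$75

Best value-per-unit is A at 25/11, and filling with it alone uses weight 3×11=33. No mix of the others beats 3×25 = 75.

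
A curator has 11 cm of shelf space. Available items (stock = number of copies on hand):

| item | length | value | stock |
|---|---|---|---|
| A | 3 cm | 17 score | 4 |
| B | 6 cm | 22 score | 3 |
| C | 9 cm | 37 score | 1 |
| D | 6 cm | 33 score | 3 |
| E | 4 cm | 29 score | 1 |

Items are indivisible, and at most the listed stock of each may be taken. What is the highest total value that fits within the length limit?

63 score

Top feasible selections:
- 2×A + 1×E: length 10, value 63
- 1×D + 1×E: length 10, value 62
- 3×A: length 9, value 51
Best: 63 score.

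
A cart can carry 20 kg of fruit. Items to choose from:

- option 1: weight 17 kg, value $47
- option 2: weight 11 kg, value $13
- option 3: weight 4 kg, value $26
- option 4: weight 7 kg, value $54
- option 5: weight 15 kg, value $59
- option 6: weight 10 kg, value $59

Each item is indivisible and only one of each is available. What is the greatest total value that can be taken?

$113

Check high-value combinations within 20 kg:
- option 4+option 6: weight 7+10=17, value 54+59=113
- option 3+option 6: weight 4+10=14, value 26+59=85
- option 3+option 5: weight 4+15=19, value 26+59=85
- option 3+option 4: weight 4+7=11, value 26+54=80
- option 2+option 4: weight 11+7=18, value 13+54=67
Best: $113.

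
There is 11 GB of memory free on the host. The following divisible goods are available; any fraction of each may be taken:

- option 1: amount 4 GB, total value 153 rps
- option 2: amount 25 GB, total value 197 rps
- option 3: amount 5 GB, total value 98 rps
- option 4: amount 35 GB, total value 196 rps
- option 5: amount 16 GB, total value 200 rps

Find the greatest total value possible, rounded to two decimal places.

Take in order of value per unit:
- option 1 (153/4 per unit): all 4 → value 153, running total 153.00
- option 3 (98/5 per unit): all 5 → value 98, running total 251.00
- option 5 (200/16 per unit): 2 of 16 → value 2×200/16 = 25.0000, running total 276.00
Total 276.00.

276.00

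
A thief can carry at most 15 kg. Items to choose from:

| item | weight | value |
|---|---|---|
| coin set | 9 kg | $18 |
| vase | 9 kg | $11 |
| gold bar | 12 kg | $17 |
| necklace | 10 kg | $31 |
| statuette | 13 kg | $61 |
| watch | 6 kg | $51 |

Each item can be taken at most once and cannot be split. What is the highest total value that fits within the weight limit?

$69

Check high-value combinations within 15 kg:
- coin set+watch: weight 9+6=15, value 18+51=69
- vase+watch: weight 9+6=15, value 11+51=62
- statuette: weight 13, value 61
- watch: weight 6, value 51
- necklace: weight 10, value 31
Best: $69.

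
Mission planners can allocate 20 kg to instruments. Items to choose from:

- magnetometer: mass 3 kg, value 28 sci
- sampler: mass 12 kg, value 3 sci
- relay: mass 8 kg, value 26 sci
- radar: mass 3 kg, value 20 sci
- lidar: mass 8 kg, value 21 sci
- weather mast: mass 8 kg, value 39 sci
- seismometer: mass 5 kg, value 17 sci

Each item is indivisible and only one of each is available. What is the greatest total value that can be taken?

Check high-value combinations within 20 kg:
- magnetometer+radar+weather mast+seismometer: mass 3+3+8+5=19, value 28+20+39+17=104
- magnetometer+relay+weather mast: mass 3+8+8=19, value 28+26+39=93
- magnetometer+relay+radar+seismometer: mass 3+8+3+5=19, value 28+26+20+17=91
- magnetometer+lidar+weather mast: mass 3+8+8=19, value 28+21+39=88
- magnetometer+radar+weather mast: mass 3+3+8=14, value 28+20+39=87
Best: 104 sci.

104 sci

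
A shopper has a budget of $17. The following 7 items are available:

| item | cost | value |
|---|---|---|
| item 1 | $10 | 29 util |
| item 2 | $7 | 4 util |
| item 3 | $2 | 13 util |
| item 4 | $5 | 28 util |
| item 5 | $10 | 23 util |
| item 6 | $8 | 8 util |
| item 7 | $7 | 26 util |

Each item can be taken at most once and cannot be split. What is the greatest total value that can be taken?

70 util

Check high-value combinations within $17:
- item 1+item 3+item 4: cost 10+2+5=17, value 29+13+28=70
- item 3+item 4+item 7: cost 2+5+7=14, value 13+28+26=67
- item 3+item 4+item 5: cost 2+5+10=17, value 13+28+23=64
Best: 70 util.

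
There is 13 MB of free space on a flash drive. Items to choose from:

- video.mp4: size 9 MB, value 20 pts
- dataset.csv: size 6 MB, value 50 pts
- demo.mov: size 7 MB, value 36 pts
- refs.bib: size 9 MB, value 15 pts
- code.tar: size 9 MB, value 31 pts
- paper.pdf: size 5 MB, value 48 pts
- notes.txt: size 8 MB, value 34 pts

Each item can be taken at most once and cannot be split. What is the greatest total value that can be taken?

Check high-value combinations within 13 MB:
- dataset.csv+paper.pdf: size 6+5=11, value 50+48=98
- dataset.csv+demo.mov: size 6+7=13, value 50+36=86
- demo.mov+paper.pdf: size 7+5=12, value 36+48=84
- paper.pdf+notes.txt: size 5+8=13, value 48+34=82
Best: 98 pts.

98 pts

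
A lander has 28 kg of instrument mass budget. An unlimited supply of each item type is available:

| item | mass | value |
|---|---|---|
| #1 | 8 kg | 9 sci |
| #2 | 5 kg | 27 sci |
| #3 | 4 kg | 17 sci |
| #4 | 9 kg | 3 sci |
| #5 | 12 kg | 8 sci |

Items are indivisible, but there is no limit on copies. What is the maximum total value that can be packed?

142 sci

Best value-per-unit is #2 at 27/5; filling with it alone gives 5×27 = 135.
Optimal mix: 4×#2 + 2×#3 → mass 28, value 142.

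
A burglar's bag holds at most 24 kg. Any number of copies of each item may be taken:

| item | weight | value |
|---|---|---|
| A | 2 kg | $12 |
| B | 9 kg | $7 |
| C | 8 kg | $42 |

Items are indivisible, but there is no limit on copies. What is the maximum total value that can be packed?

Best value-per-unit is A at 12/2, and filling with it alone uses weight 12×2=24. No mix of the others beats 12×12 = 144.

$144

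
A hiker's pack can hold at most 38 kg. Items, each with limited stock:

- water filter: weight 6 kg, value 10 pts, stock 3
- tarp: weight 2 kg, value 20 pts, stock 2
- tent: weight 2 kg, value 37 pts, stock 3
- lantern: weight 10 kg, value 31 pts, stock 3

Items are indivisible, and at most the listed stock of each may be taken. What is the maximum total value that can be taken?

Top feasible selections:
- 1×tarp + 3×tent + 3×lantern: weight 38, value 224
- 1×water filter + 2×tarp + 3×tent + 2×lantern: weight 36, value 223
- 2×tarp + 3×tent + 2×lantern: weight 30, value 213
Best: 224 pts.

224 pts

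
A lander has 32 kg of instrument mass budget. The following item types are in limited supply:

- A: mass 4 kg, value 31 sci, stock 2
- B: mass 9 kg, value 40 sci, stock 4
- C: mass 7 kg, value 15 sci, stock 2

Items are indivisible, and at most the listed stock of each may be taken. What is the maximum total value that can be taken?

Top feasible selections:
- 1×A + 3×B: mass 31, value 151
- 2×A + 2×B: mass 26, value 142
- 2×A + 1×B + 2×C: mass 31, value 132
Best: 151 sci.

151 sci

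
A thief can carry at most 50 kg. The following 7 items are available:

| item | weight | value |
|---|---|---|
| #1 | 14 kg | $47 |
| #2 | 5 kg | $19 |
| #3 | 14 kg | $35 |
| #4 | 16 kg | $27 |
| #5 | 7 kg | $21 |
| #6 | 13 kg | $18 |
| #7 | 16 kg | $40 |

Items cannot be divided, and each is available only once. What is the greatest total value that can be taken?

Check high-value combinations within 50 kg:
- #1+#2+#3+#7: weight 14+5+14+16=49, value 47+19+35+40=141
- #1+#2+#3+#4: weight 14+5+14+16=49, value 47+19+35+27=128
- #1+#2+#5+#7: weight 14+5+7+16=42, value 47+19+21+40=127
- #1+#5+#6+#7: weight 14+7+13+16=50, value 47+21+18+40=126
- #1+#2+#6+#7: weight 14+5+13+16=48, value 47+19+18+40=124
Best: $141.

$141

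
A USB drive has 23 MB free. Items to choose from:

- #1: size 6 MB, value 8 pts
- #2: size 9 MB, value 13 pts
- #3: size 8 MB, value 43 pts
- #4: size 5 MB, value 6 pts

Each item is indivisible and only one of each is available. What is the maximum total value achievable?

64 pts

This is a 0/1 knapsack; check combinations near the capacity.
- #1+#2+#3: size 6+9+8=23, value 8+13+43=64
- #2+#3+#4: size 9+8+5=22, value 13+43+6=62
- #1+#3+#4: size 6+8+5=19, value 8+43+6=57
Best: 64 pts.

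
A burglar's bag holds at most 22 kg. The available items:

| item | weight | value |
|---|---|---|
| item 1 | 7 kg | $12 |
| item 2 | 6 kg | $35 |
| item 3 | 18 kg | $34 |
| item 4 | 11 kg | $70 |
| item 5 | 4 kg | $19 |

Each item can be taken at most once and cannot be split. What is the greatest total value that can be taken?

$124

Check high-value combinations within 22 kg:
- item 2+item 4+item 5: weight 6+11+4=21, value 35+70+19=124
- item 2+item 4: weight 6+11=17, value 35+70=105
- item 1+item 4+item 5: weight 7+11+4=22, value 12+70+19=101
- item 4+item 5: weight 11+4=15, value 70+19=89
Best: $124.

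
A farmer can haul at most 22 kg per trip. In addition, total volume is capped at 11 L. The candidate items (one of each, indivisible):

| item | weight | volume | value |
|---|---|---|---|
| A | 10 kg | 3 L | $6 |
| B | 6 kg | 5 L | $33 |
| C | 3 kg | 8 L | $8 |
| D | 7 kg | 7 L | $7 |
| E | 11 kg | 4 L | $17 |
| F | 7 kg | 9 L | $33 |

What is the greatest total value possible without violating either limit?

Feasible sets respecting both limits:
- B+E: weight 17, volume 9, value 50
- A+B: weight 16, volume 8, value 39
- B: weight 6, volume 5, value 33
- F: weight 7, volume 9, value 33
Best: $50.

$50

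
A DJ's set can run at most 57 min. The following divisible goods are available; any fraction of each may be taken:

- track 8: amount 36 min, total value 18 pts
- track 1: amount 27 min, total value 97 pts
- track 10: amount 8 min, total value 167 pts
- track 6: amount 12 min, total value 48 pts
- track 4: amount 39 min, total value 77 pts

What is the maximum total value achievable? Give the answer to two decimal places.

Take in order of value per unit:
- track 10 (167/8 per unit): all 8 → value 167, running total 167.00
- track 6 (48/12 per unit): all 12 → value 48, running total 215.00
- track 1 (97/27 per unit): all 27 → value 97, running total 312.00
- track 4 (77/39 per unit): 10 of 39 → value 10×77/39 = 19.7436, running total 331.74
Total 331.74.

331.74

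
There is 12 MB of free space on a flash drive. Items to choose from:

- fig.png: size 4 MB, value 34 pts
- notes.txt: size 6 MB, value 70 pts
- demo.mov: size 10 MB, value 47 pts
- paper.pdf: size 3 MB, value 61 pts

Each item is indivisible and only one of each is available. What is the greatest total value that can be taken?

131 pts

Check high-value combinations within 12 MB:
- notes.txt+paper.pdf: size 6+3=9, value 70+61=131
- fig.png+notes.txt: size 4+6=10, value 34+70=104
- fig.png+paper.pdf: size 4+3=7, value 34+61=95
Best: 131 pts.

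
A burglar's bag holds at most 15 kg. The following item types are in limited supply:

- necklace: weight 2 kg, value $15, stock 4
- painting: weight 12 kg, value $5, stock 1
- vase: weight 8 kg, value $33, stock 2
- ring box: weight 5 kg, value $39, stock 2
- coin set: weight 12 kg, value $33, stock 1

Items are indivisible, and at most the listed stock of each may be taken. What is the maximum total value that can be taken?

$108

Best selections within weight 15 and stock limits:
- 2×necklace + 2×ring box: weight 14, value 108
- 4×necklace + 1×ring box: weight 13, value 99
Best: $108.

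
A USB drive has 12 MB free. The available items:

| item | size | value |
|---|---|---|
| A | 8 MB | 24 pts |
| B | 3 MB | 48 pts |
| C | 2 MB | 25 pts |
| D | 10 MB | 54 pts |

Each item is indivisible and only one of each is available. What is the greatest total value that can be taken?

Check high-value combinations within 12 MB:
- C+D: size 2+10=12, value 25+54=79
- B+C: size 3+2=5, value 48+25=73
- A+B: size 8+3=11, value 24+48=72
- D: size 10, value 54
- A+C: size 8+2=10, value 24+25=49
Best: 79 pts.

79 pts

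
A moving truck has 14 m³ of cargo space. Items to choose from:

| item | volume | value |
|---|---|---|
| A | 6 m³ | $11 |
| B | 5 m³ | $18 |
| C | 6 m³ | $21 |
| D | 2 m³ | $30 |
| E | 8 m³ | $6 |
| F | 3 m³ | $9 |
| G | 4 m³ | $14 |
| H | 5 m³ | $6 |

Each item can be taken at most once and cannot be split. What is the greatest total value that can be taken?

$71

This is a 0/1 knapsack; check combinations near the capacity.
- B+D+F+G: volume 5+2+3+4=14, value 18+30+9+14=71
- B+C+D: volume 5+6+2=13, value 18+21+30=69
- C+D+G: volume 6+2+4=12, value 21+30+14=65
- B+D+G: volume 5+2+4=11, value 18+30+14=62
- A+C+D: volume 6+6+2=14, value 11+21+30=62
Best: $71.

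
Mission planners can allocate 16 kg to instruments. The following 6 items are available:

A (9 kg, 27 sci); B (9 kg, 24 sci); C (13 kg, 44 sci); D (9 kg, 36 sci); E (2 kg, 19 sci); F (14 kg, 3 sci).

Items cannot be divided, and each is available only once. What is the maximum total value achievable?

This is a 0/1 knapsack; check combinations near the capacity.
- C+E: mass 13+2=15, value 44+19=63
- D+E: mass 9+2=11, value 36+19=55
- A+E: mass 9+2=11, value 27+19=46
- C: mass 13, value 44
Best: 63 sci.

63 sci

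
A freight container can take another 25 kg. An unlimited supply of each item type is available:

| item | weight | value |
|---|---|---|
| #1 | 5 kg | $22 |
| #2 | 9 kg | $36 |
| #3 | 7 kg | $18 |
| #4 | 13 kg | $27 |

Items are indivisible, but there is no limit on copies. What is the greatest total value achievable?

$110

Best value-per-unit is #1 at 22/5, and filling with it alone uses weight 5×5=25. No mix of the others beats 5×22 = 110.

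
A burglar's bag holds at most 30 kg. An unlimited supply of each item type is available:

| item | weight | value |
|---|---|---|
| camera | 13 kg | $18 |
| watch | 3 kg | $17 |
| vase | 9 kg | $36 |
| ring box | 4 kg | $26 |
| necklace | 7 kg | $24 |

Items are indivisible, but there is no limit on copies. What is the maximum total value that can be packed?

Best value-per-unit is ring box at 26/4; filling with it alone gives 7×26 = 182.
Optimal mix: 2×watch + 6×ring box → weight 30, value 190.

$190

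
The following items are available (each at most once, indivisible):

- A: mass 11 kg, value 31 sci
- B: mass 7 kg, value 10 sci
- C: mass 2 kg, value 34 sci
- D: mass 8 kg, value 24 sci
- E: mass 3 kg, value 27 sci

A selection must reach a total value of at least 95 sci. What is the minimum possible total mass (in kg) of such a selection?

20

Subsets with value ≥ 95, sorted by total mass:
- B+C+D+E: mass 20, value 95
- A+B+C+E: mass 23, value 102
Minimum mass: 20 kg.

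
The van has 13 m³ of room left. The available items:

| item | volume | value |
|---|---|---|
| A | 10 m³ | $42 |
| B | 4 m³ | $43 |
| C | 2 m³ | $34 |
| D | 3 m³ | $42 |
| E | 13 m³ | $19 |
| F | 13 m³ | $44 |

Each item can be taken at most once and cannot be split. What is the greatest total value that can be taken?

Check high-value combinations within 13 m³:
- B+C+D: volume 4+2+3=9, value 43+34+42=119
- B+D: volume 4+3=7, value 43+42=85
- A+D: volume 10+3=13, value 42+42=84
- B+C: volume 4+2=6, value 43+34=77
- C+D: volume 2+3=5, value 34+42=76
Best: $119.

$119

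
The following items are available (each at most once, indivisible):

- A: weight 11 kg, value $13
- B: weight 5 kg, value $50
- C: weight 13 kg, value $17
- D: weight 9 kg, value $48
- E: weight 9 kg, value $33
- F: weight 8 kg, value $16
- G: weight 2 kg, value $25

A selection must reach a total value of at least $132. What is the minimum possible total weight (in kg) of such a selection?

24

Subsets with value ≥ 132, sorted by total weight:
- B+D+F+G: weight 24, value 139
- B+D+E+G: weight 25, value 156
- A+B+D+G: weight 27, value 136
- B+C+D+G: weight 29, value 140
Minimum weight: 24 kg.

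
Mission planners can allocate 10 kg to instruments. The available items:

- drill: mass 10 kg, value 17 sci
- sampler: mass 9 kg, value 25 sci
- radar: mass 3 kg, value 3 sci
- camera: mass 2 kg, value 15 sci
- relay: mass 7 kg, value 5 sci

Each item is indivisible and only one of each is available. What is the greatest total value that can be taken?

25 sci

Check high-value combinations within 10 kg:
- sampler: mass 9, value 25
- camera+relay: mass 2+7=9, value 15+5=20
- radar+camera: mass 3+2=5, value 3+15=18
Best: 25 sci.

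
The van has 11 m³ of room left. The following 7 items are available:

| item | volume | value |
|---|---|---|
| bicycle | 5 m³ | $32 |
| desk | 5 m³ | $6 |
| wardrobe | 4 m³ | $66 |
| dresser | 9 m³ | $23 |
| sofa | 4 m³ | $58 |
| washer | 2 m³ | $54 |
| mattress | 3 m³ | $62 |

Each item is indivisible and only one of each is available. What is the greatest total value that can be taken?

Check high-value combinations within 11 m³:
- wardrobe+sofa+mattress: volume 4+4+3=11, value 66+58+62=186
- wardrobe+washer+mattress: volume 4+2+3=9, value 66+54+62=182
- wardrobe+sofa+washer: volume 4+4+2=10, value 66+58+54=178
- sofa+washer+mattress: volume 4+2+3=9, value 58+54+62=174
- bicycle+wardrobe+washer: volume 5+4+2=11, value 32+66+54=152
Best: $186.

$186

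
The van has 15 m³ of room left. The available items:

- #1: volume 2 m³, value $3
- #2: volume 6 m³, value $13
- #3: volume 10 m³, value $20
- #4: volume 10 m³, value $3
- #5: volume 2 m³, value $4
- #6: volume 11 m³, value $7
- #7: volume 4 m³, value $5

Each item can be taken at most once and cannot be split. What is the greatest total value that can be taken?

Check high-value combinations within 15 m³:
- #1+#3+#5: volume 2+10+2=14, value 3+20+4=27
- #3+#7: volume 10+4=14, value 20+5=25
- #1+#2+#5+#7: volume 2+6+2+4=14, value 3+13+4+5=25
- #3+#5: volume 10+2=12, value 20+4=24
- #1+#3: volume 2+10=12, value 3+20=23
Best: $27.

$27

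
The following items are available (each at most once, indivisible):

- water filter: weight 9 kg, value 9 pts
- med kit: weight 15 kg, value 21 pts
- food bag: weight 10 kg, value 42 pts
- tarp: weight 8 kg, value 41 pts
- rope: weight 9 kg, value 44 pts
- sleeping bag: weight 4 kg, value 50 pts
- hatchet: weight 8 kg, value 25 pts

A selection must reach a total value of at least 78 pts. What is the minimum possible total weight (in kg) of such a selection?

Subsets with value ≥ 78, sorted by total weight:
- tarp+sleeping bag: weight 12, value 91
- rope+sleeping bag: weight 13, value 94
- food bag+sleeping bag: weight 14, value 92
- tarp+rope: weight 17, value 85
Minimum weight: 12 kg.

12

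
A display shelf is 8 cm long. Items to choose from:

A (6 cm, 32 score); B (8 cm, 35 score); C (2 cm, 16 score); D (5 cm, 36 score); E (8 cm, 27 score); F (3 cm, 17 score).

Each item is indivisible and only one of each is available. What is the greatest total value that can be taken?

53 score

Check high-value combinations within 8 cm:
- D+F: length 5+3=8, value 36+17=53
- C+D: length 2+5=7, value 16+36=52
- A+C: length 6+2=8, value 32+16=48
- D: length 5, value 36
Best: 53 score.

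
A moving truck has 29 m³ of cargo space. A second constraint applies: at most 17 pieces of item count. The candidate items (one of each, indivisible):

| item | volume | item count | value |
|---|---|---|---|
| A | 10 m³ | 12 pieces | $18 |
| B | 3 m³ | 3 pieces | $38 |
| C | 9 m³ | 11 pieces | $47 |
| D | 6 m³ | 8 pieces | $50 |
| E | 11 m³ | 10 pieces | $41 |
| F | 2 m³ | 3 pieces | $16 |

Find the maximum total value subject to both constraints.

$104

Feasible sets respecting both limits:
- B+D+F: volume 11, item count 14, value 104
- B+C+F: volume 14, item count 17, value 101
- B+E+F: volume 16, item count 16, value 95
Best: $104.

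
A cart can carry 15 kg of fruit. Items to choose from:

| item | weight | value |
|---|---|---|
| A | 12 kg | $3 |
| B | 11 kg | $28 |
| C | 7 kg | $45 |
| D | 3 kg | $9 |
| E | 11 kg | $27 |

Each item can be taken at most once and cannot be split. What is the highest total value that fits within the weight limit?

$54

This is a 0/1 knapsack; check combinations near the capacity.
- C+D: weight 7+3=10, value 45+9=54
- C: weight 7, value 45
- B+D: weight 11+3=14, value 28+9=37
- D+E: weight 3+11=14, value 9+27=36
Best: $54.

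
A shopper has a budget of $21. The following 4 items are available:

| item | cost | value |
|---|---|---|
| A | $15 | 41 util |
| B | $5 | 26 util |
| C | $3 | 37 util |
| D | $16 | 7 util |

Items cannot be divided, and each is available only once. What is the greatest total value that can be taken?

Check high-value combinations within $21:
- A+C: cost 15+3=18, value 41+37=78
- A+B: cost 15+5=20, value 41+26=67
- B+C: cost 5+3=8, value 26+37=63
- C+D: cost 3+16=19, value 37+7=44
Best: 78 util.

78 util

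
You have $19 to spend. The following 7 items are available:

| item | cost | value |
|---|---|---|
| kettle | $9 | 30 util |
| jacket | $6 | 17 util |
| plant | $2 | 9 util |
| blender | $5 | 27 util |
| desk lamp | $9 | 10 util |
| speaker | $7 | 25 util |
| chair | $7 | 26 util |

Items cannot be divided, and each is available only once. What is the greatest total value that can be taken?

Check high-value combinations within $19:
- blender+speaker+chair: cost 5+7+7=19, value 27+25+26=78
- jacket+blender+chair: cost 6+5+7=18, value 17+27+26=70
- jacket+blender+speaker: cost 6+5+7=18, value 17+27+25=69
Best: 78 util.

78 util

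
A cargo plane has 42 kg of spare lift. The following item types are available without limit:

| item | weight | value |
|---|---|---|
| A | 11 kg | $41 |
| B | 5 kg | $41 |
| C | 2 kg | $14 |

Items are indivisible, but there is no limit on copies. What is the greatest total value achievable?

Best value-per-unit is B at 41/5; filling with it alone gives 8×41 = 328.
Optimal mix: 8×B + 1×C → weight 42, value 342.

$342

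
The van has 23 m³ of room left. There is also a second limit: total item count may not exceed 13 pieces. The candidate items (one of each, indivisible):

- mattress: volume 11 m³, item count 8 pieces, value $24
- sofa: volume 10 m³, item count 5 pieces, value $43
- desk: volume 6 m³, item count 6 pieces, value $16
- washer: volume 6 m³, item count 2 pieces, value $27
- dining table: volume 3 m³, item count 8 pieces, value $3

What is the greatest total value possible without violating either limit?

Feasible sets respecting both limits:
- sofa+desk+washer: volume 22, item count 13, value 86
- sofa+washer: volume 16, item count 7, value 70
- mattress+sofa: volume 21, item count 13, value 67
- sofa+desk: volume 16, item count 11, value 59
Best: $86.

$86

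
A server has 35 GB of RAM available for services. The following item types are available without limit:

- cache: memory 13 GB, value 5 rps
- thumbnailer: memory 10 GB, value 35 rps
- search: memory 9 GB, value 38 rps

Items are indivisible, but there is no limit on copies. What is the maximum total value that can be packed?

114 rps

Best value-per-unit is search at 38/9, and filling with it alone uses memory 3×9=27. No mix of the others beats 3×38 = 114.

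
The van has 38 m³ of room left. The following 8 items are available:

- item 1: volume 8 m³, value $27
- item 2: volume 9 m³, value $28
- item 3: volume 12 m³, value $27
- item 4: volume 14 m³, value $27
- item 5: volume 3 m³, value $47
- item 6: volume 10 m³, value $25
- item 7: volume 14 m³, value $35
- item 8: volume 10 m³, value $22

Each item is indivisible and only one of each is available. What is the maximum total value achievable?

Check high-value combinations within 38 m³:
- item 1+item 2+item 5+item 7: volume 8+9+3+14=34, value 27+28+47+35=137
- item 2+item 3+item 5+item 7: volume 9+12+3+14=38, value 28+27+47+35=137
- item 1+item 3+item 5+item 7: volume 8+12+3+14=37, value 27+27+47+35=136
- item 2+item 5+item 6+item 7: volume 9+3+10+14=36, value 28+47+25+35=135
Best: $137.

$137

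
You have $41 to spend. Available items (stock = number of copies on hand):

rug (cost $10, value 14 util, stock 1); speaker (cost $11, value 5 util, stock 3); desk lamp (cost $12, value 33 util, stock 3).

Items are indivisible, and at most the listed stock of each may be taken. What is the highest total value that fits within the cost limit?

Best selections within cost 41 and stock limits:
- 3×desk lamp: cost 36, value 99
- 1×rug + 2×desk lamp: cost 34, value 80
Best: 99 util.

99 util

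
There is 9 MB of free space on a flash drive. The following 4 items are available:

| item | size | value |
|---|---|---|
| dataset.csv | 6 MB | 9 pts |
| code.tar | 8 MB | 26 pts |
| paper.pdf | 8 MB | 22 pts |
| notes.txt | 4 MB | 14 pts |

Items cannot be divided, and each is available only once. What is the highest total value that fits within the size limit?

Check high-value combinations within 9 MB:
- code.tar: size 8, value 26
- paper.pdf: size 8, value 22
- notes.txt: size 4, value 14
- dataset.csv: size 6, value 9
Best: 26 pts.

26 pts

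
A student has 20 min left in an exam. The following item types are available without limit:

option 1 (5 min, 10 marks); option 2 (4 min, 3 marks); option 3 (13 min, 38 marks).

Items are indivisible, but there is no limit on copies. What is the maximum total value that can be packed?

Best value-per-unit is option 3 at 38/13; filling with it alone gives 1×38 = 38.
Optimal mix: 1×option 1 + 1×option 3 → time 18, value 48.

48 marks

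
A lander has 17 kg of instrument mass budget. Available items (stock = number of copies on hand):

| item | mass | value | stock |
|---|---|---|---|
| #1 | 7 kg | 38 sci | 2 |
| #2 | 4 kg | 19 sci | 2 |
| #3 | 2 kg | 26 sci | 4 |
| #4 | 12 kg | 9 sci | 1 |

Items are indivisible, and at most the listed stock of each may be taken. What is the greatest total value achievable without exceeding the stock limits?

142 sci

Top feasible selections:
- 1×#1 + 4×#3: mass 15, value 142
- 2×#2 + 4×#3: mass 16, value 142
- 1×#1 + 1×#2 + 3×#3: mass 17, value 135
Best: 142 sci.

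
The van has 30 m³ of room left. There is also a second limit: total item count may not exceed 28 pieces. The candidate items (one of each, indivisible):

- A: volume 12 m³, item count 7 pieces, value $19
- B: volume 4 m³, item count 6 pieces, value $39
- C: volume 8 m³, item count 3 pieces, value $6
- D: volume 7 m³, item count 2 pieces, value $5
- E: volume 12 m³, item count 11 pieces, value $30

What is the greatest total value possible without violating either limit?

$88

Feasible sets respecting both limits:
- A+B+E: volume 28, item count 24, value 88
- B+C+E: volume 24, item count 20, value 75
- B+D+E: volume 23, item count 19, value 74
Best: $88.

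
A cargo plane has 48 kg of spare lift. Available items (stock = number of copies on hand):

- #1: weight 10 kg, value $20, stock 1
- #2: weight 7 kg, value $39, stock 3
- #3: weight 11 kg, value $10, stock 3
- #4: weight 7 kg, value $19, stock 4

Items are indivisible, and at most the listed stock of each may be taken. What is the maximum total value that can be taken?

Top feasible selections:
- 1×#1 + 3×#2 + 2×#4: weight 45, value 175
- 3×#2 + 3×#4: weight 42, value 174
- 3×#2 + 1×#3 + 2×#4: weight 46, value 165
- 1×#1 + 3×#2 + 1×#4: weight 38, value 156
Best: $175.

$175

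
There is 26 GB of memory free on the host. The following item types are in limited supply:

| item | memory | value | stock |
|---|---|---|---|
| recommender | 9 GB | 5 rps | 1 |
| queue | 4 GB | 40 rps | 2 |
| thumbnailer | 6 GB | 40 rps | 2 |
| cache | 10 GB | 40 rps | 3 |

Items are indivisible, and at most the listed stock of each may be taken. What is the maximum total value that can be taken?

160 rps

Best selections within memory 26 and stock limits:
- 2×queue + 2×thumbnailer: memory 20, value 160
- 2×queue + 1×thumbnailer + 1×cache: memory 24, value 160
Best: 160 rps.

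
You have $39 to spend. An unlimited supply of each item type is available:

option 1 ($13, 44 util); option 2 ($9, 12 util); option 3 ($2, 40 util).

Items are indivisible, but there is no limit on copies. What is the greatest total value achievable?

760 util

Best value-per-unit is option 3 at 40/2, and filling with it alone uses cost 19×2=38. No mix of the others beats 19×40 = 760.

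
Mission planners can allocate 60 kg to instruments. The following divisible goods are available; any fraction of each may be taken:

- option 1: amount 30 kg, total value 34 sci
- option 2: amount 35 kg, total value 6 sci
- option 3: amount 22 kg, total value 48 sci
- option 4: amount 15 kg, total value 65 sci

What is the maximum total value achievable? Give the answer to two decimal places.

Take in order of value per unit:
- option 4 (65/15 per unit): all 15 → value 65, running total 65.00
- option 3 (48/22 per unit): all 22 → value 48, running total 113.00
- option 1 (34/30 per unit): 23 of 30 → value 23×34/30 = 26.0667, running total 139.07
Total 139.07.

139.07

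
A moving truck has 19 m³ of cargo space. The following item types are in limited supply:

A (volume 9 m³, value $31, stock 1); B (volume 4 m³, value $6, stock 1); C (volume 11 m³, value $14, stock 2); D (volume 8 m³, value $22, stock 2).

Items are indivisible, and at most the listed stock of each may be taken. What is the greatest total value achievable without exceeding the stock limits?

$53

Best selections within volume 19 and stock limits:
- 1×A + 1×D: volume 17, value 53
- 2×D: volume 16, value 44
- 1×A + 1×B: volume 13, value 37
- 1×C + 1×D: volume 19, value 36
Best: $53.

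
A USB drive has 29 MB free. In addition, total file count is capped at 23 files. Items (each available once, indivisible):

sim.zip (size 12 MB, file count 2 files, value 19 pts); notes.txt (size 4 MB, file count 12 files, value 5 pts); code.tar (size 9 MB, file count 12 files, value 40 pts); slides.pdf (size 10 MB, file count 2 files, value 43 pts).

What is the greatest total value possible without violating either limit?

Feasible sets respecting both limits:
- code.tar+slides.pdf: size 19, file count 14, value 83
- sim.zip+notes.txt+slides.pdf: size 26, file count 16, value 67
- sim.zip+slides.pdf: size 22, file count 4, value 62
- sim.zip+code.tar: size 21, file count 14, value 59
Best: 83 pts.

83 pts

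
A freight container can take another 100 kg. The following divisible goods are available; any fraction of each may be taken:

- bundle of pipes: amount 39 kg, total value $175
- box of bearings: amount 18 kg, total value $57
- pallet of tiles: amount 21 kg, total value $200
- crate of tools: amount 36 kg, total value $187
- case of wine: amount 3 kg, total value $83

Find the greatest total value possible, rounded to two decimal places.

Take in order of value per unit:
- case of wine (83/3 per unit): all 3 → value 83, running total 83.00
- pallet of tiles (200/21 per unit): all 21 → value 200, running total 283.00
- crate of tools (187/36 per unit): all 36 → value 187, running total 470.00
- bundle of pipes (175/39 per unit): all 39 → value 175, running total 645.00
- box of bearings (57/18 per unit): 1 of 18 → value 1×57/18 = 3.1667, running total 648.17
Total 648.17.

648.17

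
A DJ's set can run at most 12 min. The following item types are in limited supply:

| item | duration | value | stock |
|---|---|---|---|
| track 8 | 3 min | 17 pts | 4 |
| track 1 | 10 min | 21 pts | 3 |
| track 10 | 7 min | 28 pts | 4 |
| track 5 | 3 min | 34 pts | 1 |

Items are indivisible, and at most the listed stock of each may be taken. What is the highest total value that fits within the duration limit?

85 pts

Best selections within duration 12 and stock limits:
- 3×track 8 + 1×track 5: duration 12, value 85
- 2×track 8 + 1×track 5: duration 9, value 68
Best: 85 pts.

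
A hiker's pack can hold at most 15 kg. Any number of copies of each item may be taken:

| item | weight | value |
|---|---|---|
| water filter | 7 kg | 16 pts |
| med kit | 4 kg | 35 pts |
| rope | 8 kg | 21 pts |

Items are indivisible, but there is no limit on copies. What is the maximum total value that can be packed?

Best value-per-unit is med kit at 35/4, and filling with it alone uses weight 3×4=12. No mix of the others beats 3×35 = 105.

105 pts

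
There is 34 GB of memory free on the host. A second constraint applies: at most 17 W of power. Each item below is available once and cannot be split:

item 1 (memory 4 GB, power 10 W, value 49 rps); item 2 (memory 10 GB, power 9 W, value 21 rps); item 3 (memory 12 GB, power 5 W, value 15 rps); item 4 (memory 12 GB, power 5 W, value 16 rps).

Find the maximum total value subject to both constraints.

65 rps

Feasible sets respecting both limits:
- item 1+item 4: memory 16, power 15, value 65
- item 1+item 3: memory 16, power 15, value 64
- item 1: memory 4, power 10, value 49
Best: 65 rps.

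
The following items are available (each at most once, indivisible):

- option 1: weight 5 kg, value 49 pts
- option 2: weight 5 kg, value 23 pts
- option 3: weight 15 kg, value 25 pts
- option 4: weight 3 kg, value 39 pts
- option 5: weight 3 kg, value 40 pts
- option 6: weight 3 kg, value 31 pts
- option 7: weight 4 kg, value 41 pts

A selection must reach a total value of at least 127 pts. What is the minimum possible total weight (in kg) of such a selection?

11

Subsets with value ≥ 127, sorted by total weight:
- option 1+option 4+option 5: weight 11, value 128
- option 1+option 5+option 7: weight 12, value 130
- option 1+option 4+option 7: weight 12, value 129
- option 4+option 5+option 6+option 7: weight 13, value 151
Minimum weight: 11 kg.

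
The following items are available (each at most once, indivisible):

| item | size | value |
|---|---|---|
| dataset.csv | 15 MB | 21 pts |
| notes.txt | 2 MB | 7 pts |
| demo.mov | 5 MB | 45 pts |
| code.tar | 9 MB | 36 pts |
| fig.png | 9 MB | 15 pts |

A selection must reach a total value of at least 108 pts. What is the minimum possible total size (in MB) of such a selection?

31

Subsets with value ≥ 108, sorted by total size:
- dataset.csv+notes.txt+demo.mov+code.tar: size 31, value 109
- dataset.csv+demo.mov+code.tar+fig.png: size 38, value 117
- dataset.csv+notes.txt+demo.mov+code.tar+fig.png: size 40, value 124
Minimum size: 31 MB.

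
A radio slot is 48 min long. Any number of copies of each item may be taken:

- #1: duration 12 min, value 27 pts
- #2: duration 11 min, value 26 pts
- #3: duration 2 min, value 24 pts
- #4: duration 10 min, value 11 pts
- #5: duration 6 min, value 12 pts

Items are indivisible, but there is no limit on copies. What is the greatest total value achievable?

576 pts

Best value-per-unit is #3 at 24/2, and filling with it alone uses duration 24×2=48. No mix of the others beats 24×24 = 576.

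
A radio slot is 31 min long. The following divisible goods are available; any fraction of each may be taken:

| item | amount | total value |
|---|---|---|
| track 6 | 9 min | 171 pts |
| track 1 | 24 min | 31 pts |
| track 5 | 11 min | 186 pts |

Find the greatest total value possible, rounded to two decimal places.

371.21

Take in order of value per unit:
- track 6 (171/9 per unit): all 9 → value 171, running total 171.00
- track 5 (186/11 per unit): all 11 → value 186, running total 357.00
- track 1 (31/24 per unit): 11 of 24 → value 11×31/24 = 14.2083, running total 371.21
Total 371.21.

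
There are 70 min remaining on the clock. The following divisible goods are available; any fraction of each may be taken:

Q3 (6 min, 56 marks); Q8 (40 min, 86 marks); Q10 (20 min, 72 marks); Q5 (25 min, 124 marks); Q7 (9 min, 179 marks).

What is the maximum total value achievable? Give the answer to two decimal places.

452.50

Take in order of value per unit:
- Q7 (179/9 per unit): all 9 → value 179, running total 179.00
- Q3 (56/6 per unit): all 6 → value 56, running total 235.00
- Q5 (124/25 per unit): all 25 → value 124, running total 359.00
- Q10 (72/20 per unit): all 20 → value 72, running total 431.00
- Q8 (86/40 per unit): 10 of 40 → value 10×86/40 = 21.5000, running total 452.50
Total 452.50.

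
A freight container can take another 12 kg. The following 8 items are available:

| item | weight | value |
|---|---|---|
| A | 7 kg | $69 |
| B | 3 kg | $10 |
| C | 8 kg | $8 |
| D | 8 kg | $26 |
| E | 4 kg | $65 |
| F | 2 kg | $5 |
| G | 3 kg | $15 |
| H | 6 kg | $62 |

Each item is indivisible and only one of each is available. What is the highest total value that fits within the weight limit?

$134

This is a 0/1 knapsack; check combinations near the capacity.
- A+E: weight 7+4=11, value 69+65=134
- E+F+H: weight 4+2+6=12, value 65+5+62=132
- E+H: weight 4+6=10, value 65+62=127
- B+E+F+G: weight 3+4+2+3=12, value 10+65+5+15=95
- D+E: weight 8+4=12, value 26+65=91
Best: $134.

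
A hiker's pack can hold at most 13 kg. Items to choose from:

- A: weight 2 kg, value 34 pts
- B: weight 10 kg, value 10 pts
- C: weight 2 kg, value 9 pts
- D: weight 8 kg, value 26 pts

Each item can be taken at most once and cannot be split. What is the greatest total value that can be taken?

Check high-value combinations within 13 kg:
- A+C+D: weight 2+2+8=12, value 34+9+26=69
- A+D: weight 2+8=10, value 34+26=60
- A+B: weight 2+10=12, value 34+10=44
- A+C: weight 2+2=4, value 34+9=43
- C+D: weight 2+8=10, value 9+26=35
Best: 69 pts.

69 pts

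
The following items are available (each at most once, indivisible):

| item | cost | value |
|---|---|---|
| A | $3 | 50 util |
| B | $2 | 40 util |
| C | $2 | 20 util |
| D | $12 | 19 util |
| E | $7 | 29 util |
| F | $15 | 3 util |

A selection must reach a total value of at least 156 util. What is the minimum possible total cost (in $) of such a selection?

Subsets with value ≥ 156, sorted by total cost:
- A+B+C+D+E: cost 26, value 158
- A+B+C+D+E+F: cost 41, value 161
Minimum cost: 26 $.

26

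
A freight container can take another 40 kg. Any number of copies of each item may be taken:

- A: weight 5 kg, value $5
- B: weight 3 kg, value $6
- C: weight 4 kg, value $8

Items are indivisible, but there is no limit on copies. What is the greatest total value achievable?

Best value-per-unit is B at 6/3; filling with it alone gives 13×6 = 78.
Optimal mix: 12×B + 1×C → weight 40, value 80.

$80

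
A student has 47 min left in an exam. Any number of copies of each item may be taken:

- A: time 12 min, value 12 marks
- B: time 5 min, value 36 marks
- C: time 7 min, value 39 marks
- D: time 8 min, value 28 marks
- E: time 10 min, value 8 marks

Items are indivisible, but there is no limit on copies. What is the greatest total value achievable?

Best value-per-unit is B at 36/5; filling with it alone gives 9×36 = 324.
Optimal mix: 8×B + 1×C → time 47, value 327.

327 marks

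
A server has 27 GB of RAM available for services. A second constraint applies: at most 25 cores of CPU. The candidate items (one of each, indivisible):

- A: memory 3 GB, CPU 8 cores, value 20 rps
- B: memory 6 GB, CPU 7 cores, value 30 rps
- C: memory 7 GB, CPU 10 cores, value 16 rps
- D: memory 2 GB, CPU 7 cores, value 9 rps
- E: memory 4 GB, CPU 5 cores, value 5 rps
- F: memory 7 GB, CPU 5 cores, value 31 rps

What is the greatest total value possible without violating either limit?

Feasible sets respecting both limits:
- A+B+E+F: memory 20, CPU 25, value 86
- A+B+F: memory 16, CPU 20, value 81
- B+C+F: memory 20, CPU 22, value 77
- B+D+E+F: memory 19, CPU 24, value 75
Best: 86 rps.

86 rps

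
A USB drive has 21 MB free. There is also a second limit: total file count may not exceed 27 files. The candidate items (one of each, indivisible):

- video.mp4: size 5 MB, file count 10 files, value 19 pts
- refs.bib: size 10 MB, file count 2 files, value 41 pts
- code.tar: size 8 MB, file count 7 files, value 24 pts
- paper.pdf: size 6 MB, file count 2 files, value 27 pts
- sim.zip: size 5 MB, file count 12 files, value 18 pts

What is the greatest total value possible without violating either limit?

Feasible sets respecting both limits:
- video.mp4+refs.bib+paper.pdf: size 21, file count 14, value 87
- refs.bib+paper.pdf+sim.zip: size 21, file count 16, value 86
- video.mp4+refs.bib+sim.zip: size 20, file count 24, value 78
- video.mp4+code.tar+paper.pdf: size 19, file count 19, value 70
Best: 87 pts.

87 pts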